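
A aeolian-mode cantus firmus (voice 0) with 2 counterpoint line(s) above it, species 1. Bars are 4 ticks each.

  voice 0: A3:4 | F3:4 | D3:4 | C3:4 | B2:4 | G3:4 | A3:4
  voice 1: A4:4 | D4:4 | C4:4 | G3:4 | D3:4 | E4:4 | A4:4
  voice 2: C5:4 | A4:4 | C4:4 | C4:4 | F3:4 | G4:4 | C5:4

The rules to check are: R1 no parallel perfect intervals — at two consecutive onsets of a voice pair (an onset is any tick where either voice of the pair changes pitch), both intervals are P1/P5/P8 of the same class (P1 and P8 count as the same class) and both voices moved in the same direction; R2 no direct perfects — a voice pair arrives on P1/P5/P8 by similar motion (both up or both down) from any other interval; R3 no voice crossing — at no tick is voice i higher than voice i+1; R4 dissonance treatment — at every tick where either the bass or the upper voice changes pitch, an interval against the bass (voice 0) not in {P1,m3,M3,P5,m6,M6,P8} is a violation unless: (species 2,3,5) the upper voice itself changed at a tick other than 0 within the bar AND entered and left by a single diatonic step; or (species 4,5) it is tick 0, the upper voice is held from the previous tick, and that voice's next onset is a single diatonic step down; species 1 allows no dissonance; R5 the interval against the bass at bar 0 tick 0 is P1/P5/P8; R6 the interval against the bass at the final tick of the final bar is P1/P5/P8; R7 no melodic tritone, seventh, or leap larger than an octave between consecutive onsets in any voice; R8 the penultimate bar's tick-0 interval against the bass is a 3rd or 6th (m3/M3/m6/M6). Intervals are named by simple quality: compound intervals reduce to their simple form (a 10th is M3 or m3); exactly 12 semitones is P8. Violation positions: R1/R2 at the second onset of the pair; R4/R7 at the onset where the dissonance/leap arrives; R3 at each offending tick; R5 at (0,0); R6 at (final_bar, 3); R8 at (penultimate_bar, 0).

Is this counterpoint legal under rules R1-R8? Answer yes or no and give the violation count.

No (13 violations)

bar 0: v0=A3 v1=A4 v2=C5 (m3)
bar 1: v0=F3 v1=D4 v2=A4 (M3)
bar 2: v0=D3 v1=C4 v2=C4 (m7)
bar 3: v0=C3 v1=G3 v2=C4 (P8)
bar 4: v0=B2 v1=D3 v2=F3 (TT)
bar 5: v0=G3 v1=E4 v2=G4 (P8)
bar 6: v0=A3 v1=A4 v2=C5 (m3)
  R5 @ bar0.0: opens on m3
  R2 @ bar1.0: A4/C5 m3 -> D4/A4 P5 similar
  R2 @ bar2.0: D4/A4 P5 -> C4/C4 P1 similar
  R4 @ bar2.0: D3/C4 m7 untreated
  R4 @ bar2.0: D3/C4 m7 untreated
  R2 @ bar3.0: D3/C4 m7 -> C3/G3 P5 similar
  R4 @ bar4.0: B2/F3 TT untreated
  R2 @ bar5.0: B2/F3 TT -> G3/G4 P8 similar
  R7 @ bar5.0: D3->E4 leap 14st
  R7 @ bar5.0: F3->G4 leap 14st
  R8 @ bar5.0: penult P8 not 3rd/6th
  R2 @ bar6.0: G3/E4 M6 -> A3/A4 P8 similar
  R6 @ bar6.3: closes on m3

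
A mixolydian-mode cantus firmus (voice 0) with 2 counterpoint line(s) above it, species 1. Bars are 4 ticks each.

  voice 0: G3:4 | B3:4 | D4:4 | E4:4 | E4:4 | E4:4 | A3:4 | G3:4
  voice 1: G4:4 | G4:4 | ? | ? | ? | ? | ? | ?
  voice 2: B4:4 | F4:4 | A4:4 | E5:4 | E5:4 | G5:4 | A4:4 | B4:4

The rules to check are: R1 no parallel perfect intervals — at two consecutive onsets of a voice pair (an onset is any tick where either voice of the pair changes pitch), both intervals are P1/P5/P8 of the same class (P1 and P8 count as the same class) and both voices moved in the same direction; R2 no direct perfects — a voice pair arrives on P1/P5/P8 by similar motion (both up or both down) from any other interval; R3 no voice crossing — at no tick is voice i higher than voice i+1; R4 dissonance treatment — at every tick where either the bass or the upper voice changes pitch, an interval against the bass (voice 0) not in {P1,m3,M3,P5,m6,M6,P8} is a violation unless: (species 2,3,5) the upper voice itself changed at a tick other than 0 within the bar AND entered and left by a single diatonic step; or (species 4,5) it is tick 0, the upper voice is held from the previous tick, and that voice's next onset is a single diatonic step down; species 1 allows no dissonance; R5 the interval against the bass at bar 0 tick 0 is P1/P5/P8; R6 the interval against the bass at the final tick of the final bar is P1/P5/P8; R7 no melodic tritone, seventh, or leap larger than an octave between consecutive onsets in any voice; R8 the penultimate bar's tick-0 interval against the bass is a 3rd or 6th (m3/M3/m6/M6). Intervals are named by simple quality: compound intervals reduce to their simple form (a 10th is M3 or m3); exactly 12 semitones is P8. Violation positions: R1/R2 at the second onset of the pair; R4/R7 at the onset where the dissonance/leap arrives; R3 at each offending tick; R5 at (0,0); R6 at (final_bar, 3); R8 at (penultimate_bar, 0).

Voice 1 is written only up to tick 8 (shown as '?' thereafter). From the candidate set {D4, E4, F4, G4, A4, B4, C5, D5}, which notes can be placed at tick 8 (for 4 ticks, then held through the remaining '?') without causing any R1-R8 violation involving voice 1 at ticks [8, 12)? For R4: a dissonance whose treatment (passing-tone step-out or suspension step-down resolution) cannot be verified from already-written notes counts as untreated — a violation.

{D4, F4}

D4: legal
E4: violates R4
F4: legal
G4: violates R4
A4: violates R2
B4: violates R3
C5: violates R3,R4
D5: violates R2,R3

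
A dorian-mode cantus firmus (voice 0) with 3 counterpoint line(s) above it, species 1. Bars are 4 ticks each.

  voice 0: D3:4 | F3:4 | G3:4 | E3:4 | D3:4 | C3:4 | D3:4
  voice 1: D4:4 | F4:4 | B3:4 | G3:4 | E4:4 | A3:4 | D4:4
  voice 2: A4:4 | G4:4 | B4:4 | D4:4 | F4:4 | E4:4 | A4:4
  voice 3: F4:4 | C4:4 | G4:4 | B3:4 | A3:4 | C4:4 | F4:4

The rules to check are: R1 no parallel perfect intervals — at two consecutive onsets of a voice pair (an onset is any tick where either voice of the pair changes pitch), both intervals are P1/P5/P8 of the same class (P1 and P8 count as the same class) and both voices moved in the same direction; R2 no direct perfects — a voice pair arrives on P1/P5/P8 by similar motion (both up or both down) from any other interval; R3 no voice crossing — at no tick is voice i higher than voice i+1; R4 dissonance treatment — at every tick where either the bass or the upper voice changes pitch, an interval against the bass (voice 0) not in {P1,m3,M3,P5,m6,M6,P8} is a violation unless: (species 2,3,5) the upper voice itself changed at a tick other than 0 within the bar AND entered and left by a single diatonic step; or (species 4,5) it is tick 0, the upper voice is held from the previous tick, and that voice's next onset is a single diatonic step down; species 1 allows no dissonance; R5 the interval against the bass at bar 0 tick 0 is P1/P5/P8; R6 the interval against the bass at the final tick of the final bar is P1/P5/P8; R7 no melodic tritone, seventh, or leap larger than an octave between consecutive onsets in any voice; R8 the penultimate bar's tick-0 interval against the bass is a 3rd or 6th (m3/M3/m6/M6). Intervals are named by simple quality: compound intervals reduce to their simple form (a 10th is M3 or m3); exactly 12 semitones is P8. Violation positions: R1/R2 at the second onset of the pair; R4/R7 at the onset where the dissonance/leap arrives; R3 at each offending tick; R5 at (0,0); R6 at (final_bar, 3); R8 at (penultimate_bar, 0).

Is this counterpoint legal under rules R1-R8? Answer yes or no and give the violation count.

bar 0: v0=D3 v1=D4 v2=A4 v3=F4 (m3)
bar 1: v0=F3 v1=F4 v2=G4 v3=C4 (P5)
bar 2: v0=G3 v1=B3 v2=B4 v3=G4 (P8)
bar 3: v0=E3 v1=G3 v2=D4 v3=B3 (P5)
bar 4: v0=D3 v1=E4 v2=F4 v3=A3 (P5)
bar 5: v0=C3 v1=A3 v2=E4 v3=C4 (P8)
bar 6: v0=D3 v1=D4 v2=A4 v3=F4 (m3)
  R3 @ bar0.0: A4 above F4
  R5 @ bar0.0: opens on m3
  R3 @ bar0.1: A4 above F4
  R3 @ bar0.2: A4 above F4
  R3 @ bar0.3: A4 above F4
  R1 @ bar1.0: D3/D4 P8 -> F3/F4 P8 similar
  R2 @ bar1.0: A4/F4 M3 -> G4/C4 P5 similar
  R3 @ bar1.0: G4 above C4
  R4 @ bar1.0: F3/G4 M2 untreated
  R3 @ bar1.1: G4 above C4
  R3 @ bar1.2: G4 above C4
  R3 @ bar1.3: G4 above C4
  R2 @ bar2.0: F3/C4 P5 -> G3/G4 P8 similar
  R3 @ bar2.0: B4 above G4
  R7 @ bar2.0: F4->B3 leap 6st
  R3 @ bar2.1: B4 above G4
  R3 @ bar2.2: B4 above G4
  R3 @ bar2.3: B4 above G4
  R2 @ bar3.0: G3/G4 P8 -> E3/B3 P5 similar
  R2 @ bar3.0: B3/B4 P8 -> G3/D4 P5 similar
  R3 @ bar3.0: D4 above B3
  R4 @ bar3.0: E3/D4 m7 untreated
  R3 @ bar3.1: D4 above B3
  R3 @ bar3.2: D4 above B3
  R3 @ bar3.3: D4 above B3
  R1 @ bar4.0: E3/B3 P5 -> D3/A3 P5 similar
  R3 @ bar4.0: F4 above A3
  R4 @ bar4.0: D3/E4 M2 untreated
  R3 @ bar4.1: F4 above A3
  R3 @ bar4.2: F4 above A3
  R3 @ bar4.3: F4 above A3
  R2 @ bar5.0: E4/F4 m2 -> A3/E4 P5 similar
  R3 @ bar5.0: E4 above C4
  R8 @ bar5.0: penult P8 not 3rd/6th
  R3 @ bar5.1: E4 above C4
  R3 @ bar5.2: E4 above C4
  R3 @ bar5.3: E4 above C4
  R1 @ bar6.0: A3/E4 P5 -> D4/A4 P5 similar
  R2 @ bar6.0: C3/A3 M6 -> D3/D4 P8 similar
  R2 @ bar6.0: C3/E4 M3 -> D3/A4 P5 similar
  R3 @ bar6.0: A4 above F4
  R3 @ bar6.1: A4 above F4
  R3 @ bar6.2: A4 above F4
  R3 @ bar6.3: A4 above F4
  R6 @ bar6.3: closes on m3

No (45 violations)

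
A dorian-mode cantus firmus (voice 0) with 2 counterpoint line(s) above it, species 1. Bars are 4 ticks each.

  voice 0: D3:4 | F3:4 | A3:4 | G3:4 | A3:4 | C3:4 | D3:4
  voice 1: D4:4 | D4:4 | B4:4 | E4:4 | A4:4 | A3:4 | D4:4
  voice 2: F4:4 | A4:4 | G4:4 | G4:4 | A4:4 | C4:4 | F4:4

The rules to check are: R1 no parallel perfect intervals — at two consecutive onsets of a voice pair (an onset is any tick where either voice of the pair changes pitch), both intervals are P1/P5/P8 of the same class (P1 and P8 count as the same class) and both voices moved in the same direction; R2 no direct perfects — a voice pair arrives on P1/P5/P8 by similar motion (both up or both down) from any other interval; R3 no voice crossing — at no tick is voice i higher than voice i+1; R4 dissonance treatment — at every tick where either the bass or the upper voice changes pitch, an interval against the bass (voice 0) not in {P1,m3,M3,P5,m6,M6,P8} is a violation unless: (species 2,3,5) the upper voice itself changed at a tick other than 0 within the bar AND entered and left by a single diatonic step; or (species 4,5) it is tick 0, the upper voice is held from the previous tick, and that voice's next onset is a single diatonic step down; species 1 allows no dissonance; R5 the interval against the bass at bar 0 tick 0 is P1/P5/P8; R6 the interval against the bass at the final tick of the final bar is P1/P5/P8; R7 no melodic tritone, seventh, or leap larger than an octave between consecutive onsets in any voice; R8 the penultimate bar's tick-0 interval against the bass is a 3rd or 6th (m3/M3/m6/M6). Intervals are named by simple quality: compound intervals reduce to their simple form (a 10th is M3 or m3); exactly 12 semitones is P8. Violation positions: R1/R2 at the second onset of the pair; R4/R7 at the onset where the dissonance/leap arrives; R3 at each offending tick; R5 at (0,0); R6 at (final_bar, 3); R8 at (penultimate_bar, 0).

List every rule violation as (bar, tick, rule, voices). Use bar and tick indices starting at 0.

bar 0: v0=D3 v1=D4 v2=F4 downbeat m3
bar 1: v0=F3 v1=D4 v2=A4 downbeat M3
bar 2: v0=A3 v1=B4 v2=G4 downbeat m7
bar 3: v0=G3 v1=E4 v2=G4 downbeat P8
bar 4: v0=A3 v1=A4 v2=A4 downbeat P8
bar 5: v0=C3 v1=A3 v2=C4 downbeat P8
bar 6: v0=D3 v1=D4 v2=F4 downbeat m3
  -> R5 @ bar 0 tick 0 v(0, 2): opens on m3
  -> R3 @ bar 2 tick 0 v(1, 2): B4 above G4
  -> R4 @ bar 2 tick 0 v(0, 1): A3/B4 M2 untreated
  -> R4 @ bar 2 tick 0 v(0, 2): A3/G4 m7 untreated
  -> R3 @ bar 2 tick 1 v(1, 2): B4 above G4
  -> R3 @ bar 2 tick 2 v(1, 2): B4 above G4
  -> R3 @ bar 2 tick 3 v(1, 2): B4 above G4
  -> R1 @ bar 4 tick 0 v(0, 2): G3/G4 P8 -> A3/A4 P8 similar
  -> R2 @ bar 4 tick 0 v(0, 1): G3/E4 M6 -> A3/A4 P8 similar
  -> R2 @ bar 4 tick 0 v(1, 2): E4/G4 m3 -> A4/A4 P1 similar
  -> R1 @ bar 5 tick 0 v(0, 2): A3/A4 P8 -> C3/C4 P8 similar
  -> R8 @ bar 5 tick 0 v(0, 2): penult P8 not 3rd/6th
  -> R2 @ bar 6 tick 0 v(0, 1): C3/A3 M6 -> D3/D4 P8 similar
  -> R6 @ bar 6 tick 3 v(0, 2): closes on m3

(0, 0, R5, (0, 2))
(2, 0, R3, (1, 2))
(2, 0, R4, (0, 1))
(2, 0, R4, (0, 2))
(2, 1, R3, (1, 2))
(2, 2, R3, (1, 2))
(2, 3, R3, (1, 2))
(4, 0, R1, (0, 2))
(4, 0, R2, (0, 1))
(4, 0, R2, (1, 2))
(5, 0, R1, (0, 2))
(5, 0, R8, (0, 2))
(6, 0, R2, (0, 1))
(6, 3, R6, (0, 2))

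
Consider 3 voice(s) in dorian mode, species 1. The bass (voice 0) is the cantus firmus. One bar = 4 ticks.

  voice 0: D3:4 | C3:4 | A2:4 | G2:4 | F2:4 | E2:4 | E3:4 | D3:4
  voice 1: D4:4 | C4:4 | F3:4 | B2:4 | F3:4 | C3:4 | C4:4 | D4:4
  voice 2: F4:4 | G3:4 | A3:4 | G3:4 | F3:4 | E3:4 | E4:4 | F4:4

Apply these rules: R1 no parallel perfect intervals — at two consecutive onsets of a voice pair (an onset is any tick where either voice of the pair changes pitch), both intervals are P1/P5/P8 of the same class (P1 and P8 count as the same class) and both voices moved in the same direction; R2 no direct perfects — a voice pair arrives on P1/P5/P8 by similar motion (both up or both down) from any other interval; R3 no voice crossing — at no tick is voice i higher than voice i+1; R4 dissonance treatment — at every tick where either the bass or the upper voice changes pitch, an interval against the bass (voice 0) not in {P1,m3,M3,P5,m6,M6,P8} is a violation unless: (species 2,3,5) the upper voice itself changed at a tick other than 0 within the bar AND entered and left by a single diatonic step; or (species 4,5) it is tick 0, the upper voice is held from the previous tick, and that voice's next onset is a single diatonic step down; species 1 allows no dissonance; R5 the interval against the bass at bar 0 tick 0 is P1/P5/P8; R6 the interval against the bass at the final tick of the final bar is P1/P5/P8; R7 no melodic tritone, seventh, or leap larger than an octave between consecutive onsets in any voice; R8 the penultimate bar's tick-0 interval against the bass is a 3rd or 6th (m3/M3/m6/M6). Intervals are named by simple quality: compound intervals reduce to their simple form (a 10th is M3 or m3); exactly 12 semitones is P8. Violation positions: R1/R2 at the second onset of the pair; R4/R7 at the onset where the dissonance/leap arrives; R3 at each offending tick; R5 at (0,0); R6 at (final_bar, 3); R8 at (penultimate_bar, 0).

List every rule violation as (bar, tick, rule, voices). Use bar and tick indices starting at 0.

bar 0: v0=D3 v1=D4 v2=F4 downbeat m3
bar 1: v0=C3 v1=C4 v2=G3 downbeat P5
bar 2: v0=A2 v1=F3 v2=A3 downbeat P8
bar 3: v0=G2 v1=B2 v2=G3 downbeat P8
bar 4: v0=F2 v1=F3 v2=F3 downbeat P8
bar 5: v0=E2 v1=C3 v2=E3 downbeat P8
bar 6: v0=E3 v1=C4 v2=E4 downbeat P8
bar 7: v0=D3 v1=D4 v2=F4 downbeat m3
  -> R5 @ bar 0 tick 0 v(0, 2): opens on m3
  -> R1 @ bar 1 tick 0 v(0, 1): D3/D4 P8 -> C3/C4 P8 similar
  -> R2 @ bar 1 tick 0 v(0, 2): D3/F4 m3 -> C3/G3 P5 similar
  -> R3 @ bar 1 tick 0 v(1, 2): C4 above G3
  -> R7 @ bar 1 tick 0 v(2,): F4->G3 leap 10st
  -> R3 @ bar 1 tick 1 v(1, 2): C4 above G3
  -> R3 @ bar 1 tick 2 v(1, 2): C4 above G3
  -> R3 @ bar 1 tick 3 v(1, 2): C4 above G3
  -> R1 @ bar 3 tick 0 v(0, 2): A2/A3 P8 -> G2/G3 P8 similar
  -> R7 @ bar 3 tick 0 v(1,): F3->B2 leap 6st
  -> R1 @ bar 4 tick 0 v(0, 2): G2/G3 P8 -> F2/F3 P8 similar
  -> R7 @ bar 4 tick 0 v(1,): B2->F3 leap 6st
  -> R1 @ bar 5 tick 0 v(0, 2): F2/F3 P8 -> E2/E3 P8 similar
  -> R1 @ bar 6 tick 0 v(0, 2): E2/E3 P8 -> E3/E4 P8 similar
  -> R8 @ bar 6 tick 0 v(0, 2): penult P8 not 3rd/6th
  -> R6 @ bar 7 tick 3 v(0, 2): closes on m3

(0, 0, R5, (0, 2))
(1, 0, R1, (0, 1))
(1, 0, R2, (0, 2))
(1, 0, R3, (1, 2))
(1, 0, R7, (2,))
(1, 1, R3, (1, 2))
(1, 2, R3, (1, 2))
(1, 3, R3, (1, 2))
(3, 0, R1, (0, 2))
(3, 0, R7, (1,))
(4, 0, R1, (0, 2))
(4, 0, R7, (1,))
(5, 0, R1, (0, 2))
(6, 0, R1, (0, 2))
(6, 0, R8, (0, 2))
(7, 3, R6, (0, 2))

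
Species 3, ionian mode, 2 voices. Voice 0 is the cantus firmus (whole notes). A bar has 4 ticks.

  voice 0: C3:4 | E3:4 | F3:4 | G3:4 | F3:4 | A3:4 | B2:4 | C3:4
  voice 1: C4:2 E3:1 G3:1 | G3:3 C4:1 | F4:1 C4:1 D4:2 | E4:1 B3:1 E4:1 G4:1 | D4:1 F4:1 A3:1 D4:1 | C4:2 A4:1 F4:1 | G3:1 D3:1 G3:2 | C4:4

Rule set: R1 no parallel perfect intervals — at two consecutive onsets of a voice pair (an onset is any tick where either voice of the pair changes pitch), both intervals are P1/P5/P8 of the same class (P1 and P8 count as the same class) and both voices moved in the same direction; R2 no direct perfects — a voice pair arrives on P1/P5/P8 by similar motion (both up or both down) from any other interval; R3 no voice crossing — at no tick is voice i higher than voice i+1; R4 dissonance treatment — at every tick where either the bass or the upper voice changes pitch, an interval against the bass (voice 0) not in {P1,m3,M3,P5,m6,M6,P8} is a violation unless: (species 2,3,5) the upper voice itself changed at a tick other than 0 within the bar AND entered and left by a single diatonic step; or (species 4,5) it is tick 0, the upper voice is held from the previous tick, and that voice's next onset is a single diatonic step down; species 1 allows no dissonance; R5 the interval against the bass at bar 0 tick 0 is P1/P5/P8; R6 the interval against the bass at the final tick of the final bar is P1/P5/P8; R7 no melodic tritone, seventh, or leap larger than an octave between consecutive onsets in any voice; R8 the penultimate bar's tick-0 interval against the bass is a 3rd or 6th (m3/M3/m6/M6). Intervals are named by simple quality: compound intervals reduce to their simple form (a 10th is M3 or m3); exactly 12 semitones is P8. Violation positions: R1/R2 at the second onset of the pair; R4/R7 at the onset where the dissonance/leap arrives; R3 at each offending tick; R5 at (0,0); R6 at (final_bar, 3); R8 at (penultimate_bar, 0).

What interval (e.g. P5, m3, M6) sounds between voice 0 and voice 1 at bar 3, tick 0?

voice 0=G3 voice 1=E4 -> M6

M6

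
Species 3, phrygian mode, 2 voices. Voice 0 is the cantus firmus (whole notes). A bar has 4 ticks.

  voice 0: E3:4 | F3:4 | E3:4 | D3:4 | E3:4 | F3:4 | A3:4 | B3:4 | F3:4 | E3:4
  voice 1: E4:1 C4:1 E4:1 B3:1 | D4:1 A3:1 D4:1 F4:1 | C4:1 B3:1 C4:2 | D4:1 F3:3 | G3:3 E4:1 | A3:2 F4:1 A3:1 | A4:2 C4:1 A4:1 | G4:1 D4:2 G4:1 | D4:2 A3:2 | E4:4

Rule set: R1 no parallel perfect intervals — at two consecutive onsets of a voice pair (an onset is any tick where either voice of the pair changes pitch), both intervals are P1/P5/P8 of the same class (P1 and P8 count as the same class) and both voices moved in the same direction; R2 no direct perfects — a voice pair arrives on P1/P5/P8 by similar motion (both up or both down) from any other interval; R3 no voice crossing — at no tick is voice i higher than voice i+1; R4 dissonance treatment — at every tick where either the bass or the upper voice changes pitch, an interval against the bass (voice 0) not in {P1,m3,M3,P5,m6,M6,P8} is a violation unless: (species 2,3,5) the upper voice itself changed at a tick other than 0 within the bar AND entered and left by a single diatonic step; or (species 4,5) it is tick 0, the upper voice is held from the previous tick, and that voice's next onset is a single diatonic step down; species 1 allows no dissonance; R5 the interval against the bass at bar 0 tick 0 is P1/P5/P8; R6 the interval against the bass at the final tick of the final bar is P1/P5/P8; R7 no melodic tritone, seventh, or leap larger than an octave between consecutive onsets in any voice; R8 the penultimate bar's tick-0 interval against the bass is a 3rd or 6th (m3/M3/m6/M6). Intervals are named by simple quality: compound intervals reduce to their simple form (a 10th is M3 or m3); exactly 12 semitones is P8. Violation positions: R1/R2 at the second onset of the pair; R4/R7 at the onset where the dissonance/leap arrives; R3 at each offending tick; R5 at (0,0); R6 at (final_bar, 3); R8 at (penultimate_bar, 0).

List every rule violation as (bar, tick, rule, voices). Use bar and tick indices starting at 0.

(6, 0, R2, (0, 1))
(8, 0, R7, (0,))

bar 0: v0=E3 v1=E4 downbeat P8
bar 1: v0=F3 v1=D4 downbeat M6
bar 2: v0=E3 v1=C4 downbeat m6
bar 3: v0=D3 v1=D4 downbeat P8
bar 4: v0=E3 v1=G3 downbeat m3
bar 5: v0=F3 v1=A3 downbeat M3
bar 6: v0=A3 v1=A4 downbeat P8
bar 7: v0=B3 v1=G4 downbeat m6
bar 8: v0=F3 v1=D4 downbeat M6
bar 9: v0=E3 v1=E4 downbeat P8
  -> R2 @ bar 6 tick 0 v(0, 1): F3/A3 M3 -> A3/A4 P8 similar
  -> R7 @ bar 8 tick 0 v(0,): B3->F3 leap 6st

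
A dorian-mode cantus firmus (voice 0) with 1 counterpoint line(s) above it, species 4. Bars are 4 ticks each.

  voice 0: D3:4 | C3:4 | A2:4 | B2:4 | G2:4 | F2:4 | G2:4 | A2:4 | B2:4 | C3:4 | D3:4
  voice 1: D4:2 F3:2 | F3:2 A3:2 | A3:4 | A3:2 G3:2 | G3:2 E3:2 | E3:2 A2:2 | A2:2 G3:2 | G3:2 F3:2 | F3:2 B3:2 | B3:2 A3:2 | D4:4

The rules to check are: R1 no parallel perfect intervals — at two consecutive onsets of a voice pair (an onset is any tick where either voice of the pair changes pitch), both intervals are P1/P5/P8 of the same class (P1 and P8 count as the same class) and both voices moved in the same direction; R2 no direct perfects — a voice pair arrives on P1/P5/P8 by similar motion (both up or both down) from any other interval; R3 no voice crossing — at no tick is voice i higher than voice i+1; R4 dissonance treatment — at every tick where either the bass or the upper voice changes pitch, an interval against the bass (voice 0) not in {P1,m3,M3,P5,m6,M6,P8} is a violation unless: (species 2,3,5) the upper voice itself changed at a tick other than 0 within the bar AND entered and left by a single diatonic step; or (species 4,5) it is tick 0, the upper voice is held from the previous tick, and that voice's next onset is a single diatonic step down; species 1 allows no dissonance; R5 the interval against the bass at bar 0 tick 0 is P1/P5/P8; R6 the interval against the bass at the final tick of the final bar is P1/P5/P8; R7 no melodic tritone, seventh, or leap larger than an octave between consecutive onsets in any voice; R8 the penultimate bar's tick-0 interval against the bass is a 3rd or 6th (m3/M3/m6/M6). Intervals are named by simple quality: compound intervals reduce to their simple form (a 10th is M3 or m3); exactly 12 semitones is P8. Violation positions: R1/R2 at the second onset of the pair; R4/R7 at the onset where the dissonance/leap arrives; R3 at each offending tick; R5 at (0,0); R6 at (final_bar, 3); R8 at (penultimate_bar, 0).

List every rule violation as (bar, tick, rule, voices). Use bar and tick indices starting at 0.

bar 0: v0=D3 v1=D4 downbeat P8
bar 1: v0=C3 v1=F3 downbeat P4
bar 2: v0=A2 v1=A3 downbeat P8
bar 3: v0=B2 v1=A3 downbeat m7
bar 4: v0=G2 v1=G3 downbeat P8
bar 5: v0=F2 v1=E3 downbeat M7
bar 6: v0=G2 v1=A2 downbeat M2
bar 7: v0=A2 v1=G3 downbeat m7
bar 8: v0=B2 v1=F3 downbeat TT
bar 9: v0=C3 v1=B3 downbeat M7
bar 10: v0=D3 v1=D4 downbeat P8
  -> R4 @ bar 1 tick 0 v(0, 1): C3/F3 P4 untreated
  -> R4 @ bar 5 tick 0 v(0, 1): F2/E3 M7 untreated
  -> R4 @ bar 6 tick 0 v(0, 1): G2/A2 M2 untreated
  -> R7 @ bar 6 tick 2 v(1,): A2->G3 leap 10st
  -> R4 @ bar 8 tick 0 v(0, 1): B2/F3 TT untreated
  -> R7 @ bar 8 tick 2 v(1,): F3->B3 leap 6st
  -> R8 @ bar 9 tick 0 v(0, 1): penult M7 not 3rd/6th
  -> R2 @ bar 10 tick 0 v(0, 1): C3/A3 M6 -> D3/D4 P8 similar

(1, 0, R4, (0, 1))
(5, 0, R4, (0, 1))
(6, 0, R4, (0, 1))
(6, 2, R7, (1,))
(8, 0, R4, (0, 1))
(8, 2, R7, (1,))
(9, 0, R8, (0, 1))
(10, 0, R2, (0, 1))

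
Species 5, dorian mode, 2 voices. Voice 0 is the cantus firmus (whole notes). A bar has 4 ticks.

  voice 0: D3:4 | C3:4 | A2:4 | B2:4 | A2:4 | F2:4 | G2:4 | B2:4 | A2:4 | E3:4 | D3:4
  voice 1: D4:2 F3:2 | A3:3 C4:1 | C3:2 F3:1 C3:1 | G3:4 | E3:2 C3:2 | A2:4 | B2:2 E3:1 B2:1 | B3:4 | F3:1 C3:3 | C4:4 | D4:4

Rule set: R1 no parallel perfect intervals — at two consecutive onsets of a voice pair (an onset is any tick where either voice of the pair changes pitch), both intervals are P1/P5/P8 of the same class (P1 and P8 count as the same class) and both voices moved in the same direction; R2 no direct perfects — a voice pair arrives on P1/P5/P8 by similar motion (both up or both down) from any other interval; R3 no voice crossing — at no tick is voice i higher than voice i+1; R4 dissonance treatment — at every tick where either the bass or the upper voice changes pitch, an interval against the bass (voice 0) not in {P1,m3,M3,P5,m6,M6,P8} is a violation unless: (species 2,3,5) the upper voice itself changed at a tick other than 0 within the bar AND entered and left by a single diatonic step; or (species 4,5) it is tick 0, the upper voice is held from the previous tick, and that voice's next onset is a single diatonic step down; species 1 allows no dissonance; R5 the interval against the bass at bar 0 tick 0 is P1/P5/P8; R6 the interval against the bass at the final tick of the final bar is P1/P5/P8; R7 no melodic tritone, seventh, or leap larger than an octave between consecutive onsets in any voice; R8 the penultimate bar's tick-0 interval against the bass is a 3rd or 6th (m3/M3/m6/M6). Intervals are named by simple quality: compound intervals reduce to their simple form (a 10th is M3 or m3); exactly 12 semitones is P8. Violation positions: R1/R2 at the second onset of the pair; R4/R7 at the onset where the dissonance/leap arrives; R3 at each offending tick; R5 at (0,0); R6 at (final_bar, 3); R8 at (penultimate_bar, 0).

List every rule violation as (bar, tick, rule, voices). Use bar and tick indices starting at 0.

bar 0: v0=D3 v1=D4 downbeat P8
bar 1: v0=C3 v1=A3 downbeat M6
bar 2: v0=A2 v1=C3 downbeat m3
bar 3: v0=B2 v1=G3 downbeat m6
bar 4: v0=A2 v1=E3 downbeat P5
bar 5: v0=F2 v1=A2 downbeat M3
bar 6: v0=G2 v1=B2 downbeat M3
bar 7: v0=B2 v1=B3 downbeat P8
bar 8: v0=A2 v1=F3 downbeat m6
bar 9: v0=E3 v1=C4 downbeat m6
bar 10: v0=D3 v1=D4 downbeat P8
  -> R2 @ bar 4 tick 0 v(0, 1): B2/G3 m6 -> A2/E3 P5 similar
  -> R2 @ bar 7 tick 0 v(0, 1): G2/B2 M3 -> B2/B3 P8 similar
  -> R7 @ bar 8 tick 0 v(1,): B3->F3 leap 6st

(4, 0, R2, (0, 1))
(7, 0, R2, (0, 1))
(8, 0, R7, (1,))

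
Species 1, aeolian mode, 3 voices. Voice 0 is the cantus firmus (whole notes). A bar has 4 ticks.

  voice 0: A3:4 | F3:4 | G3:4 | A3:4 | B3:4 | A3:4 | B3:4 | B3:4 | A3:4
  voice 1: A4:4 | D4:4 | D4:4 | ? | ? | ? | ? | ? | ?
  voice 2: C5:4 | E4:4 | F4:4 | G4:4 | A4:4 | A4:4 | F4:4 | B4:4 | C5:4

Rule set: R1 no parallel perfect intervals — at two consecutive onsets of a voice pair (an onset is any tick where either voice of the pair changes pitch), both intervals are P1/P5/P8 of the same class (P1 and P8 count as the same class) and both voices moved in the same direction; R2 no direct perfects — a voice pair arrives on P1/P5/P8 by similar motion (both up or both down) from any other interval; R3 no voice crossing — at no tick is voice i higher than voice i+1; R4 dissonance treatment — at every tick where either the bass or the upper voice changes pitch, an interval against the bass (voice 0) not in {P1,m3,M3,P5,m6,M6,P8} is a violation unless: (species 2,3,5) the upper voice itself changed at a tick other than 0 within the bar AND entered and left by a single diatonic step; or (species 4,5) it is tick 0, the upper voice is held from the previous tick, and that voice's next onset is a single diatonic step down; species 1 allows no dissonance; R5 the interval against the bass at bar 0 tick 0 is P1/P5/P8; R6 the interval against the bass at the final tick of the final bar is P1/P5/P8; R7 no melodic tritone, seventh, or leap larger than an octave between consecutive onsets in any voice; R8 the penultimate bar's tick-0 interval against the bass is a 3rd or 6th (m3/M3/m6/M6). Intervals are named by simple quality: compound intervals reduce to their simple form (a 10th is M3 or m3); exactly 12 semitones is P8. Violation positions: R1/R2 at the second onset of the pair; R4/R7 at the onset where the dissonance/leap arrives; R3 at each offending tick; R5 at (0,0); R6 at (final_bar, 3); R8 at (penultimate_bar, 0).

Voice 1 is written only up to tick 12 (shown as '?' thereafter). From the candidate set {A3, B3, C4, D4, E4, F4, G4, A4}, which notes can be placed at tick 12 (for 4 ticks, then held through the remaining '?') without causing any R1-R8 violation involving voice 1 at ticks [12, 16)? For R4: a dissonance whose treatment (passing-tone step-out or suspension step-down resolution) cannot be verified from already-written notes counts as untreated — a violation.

A3: legal
B3: violates R4
C4: legal
D4: violates R4
E4: violates R1
F4: legal
G4: violates R2,R4
A4: violates R2,R3

{A3, C4, F4}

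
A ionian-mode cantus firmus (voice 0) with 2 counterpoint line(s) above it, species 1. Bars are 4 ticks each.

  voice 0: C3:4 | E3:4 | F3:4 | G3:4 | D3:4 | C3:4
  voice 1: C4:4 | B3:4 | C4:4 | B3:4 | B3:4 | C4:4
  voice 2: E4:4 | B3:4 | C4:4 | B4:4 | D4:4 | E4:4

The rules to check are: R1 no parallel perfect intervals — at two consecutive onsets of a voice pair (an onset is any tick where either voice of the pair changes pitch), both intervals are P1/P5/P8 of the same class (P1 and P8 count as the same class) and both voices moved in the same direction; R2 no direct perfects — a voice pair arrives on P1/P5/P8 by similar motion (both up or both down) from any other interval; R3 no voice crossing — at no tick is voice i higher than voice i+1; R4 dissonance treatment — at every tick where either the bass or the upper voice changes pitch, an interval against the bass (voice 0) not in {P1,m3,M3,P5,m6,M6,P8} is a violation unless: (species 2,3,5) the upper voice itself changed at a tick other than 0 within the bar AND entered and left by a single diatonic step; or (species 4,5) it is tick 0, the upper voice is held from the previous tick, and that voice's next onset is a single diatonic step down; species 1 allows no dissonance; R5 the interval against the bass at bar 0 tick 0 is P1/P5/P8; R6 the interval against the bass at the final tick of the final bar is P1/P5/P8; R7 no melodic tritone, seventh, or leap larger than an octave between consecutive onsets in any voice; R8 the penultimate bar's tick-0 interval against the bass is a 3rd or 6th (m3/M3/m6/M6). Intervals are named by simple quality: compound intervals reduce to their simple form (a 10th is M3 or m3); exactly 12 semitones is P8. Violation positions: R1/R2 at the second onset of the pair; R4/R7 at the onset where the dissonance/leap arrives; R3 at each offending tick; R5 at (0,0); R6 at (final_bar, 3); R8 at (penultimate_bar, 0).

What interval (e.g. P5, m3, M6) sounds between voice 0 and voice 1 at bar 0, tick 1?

P8

voice 0=C3 voice 1=C4 -> P8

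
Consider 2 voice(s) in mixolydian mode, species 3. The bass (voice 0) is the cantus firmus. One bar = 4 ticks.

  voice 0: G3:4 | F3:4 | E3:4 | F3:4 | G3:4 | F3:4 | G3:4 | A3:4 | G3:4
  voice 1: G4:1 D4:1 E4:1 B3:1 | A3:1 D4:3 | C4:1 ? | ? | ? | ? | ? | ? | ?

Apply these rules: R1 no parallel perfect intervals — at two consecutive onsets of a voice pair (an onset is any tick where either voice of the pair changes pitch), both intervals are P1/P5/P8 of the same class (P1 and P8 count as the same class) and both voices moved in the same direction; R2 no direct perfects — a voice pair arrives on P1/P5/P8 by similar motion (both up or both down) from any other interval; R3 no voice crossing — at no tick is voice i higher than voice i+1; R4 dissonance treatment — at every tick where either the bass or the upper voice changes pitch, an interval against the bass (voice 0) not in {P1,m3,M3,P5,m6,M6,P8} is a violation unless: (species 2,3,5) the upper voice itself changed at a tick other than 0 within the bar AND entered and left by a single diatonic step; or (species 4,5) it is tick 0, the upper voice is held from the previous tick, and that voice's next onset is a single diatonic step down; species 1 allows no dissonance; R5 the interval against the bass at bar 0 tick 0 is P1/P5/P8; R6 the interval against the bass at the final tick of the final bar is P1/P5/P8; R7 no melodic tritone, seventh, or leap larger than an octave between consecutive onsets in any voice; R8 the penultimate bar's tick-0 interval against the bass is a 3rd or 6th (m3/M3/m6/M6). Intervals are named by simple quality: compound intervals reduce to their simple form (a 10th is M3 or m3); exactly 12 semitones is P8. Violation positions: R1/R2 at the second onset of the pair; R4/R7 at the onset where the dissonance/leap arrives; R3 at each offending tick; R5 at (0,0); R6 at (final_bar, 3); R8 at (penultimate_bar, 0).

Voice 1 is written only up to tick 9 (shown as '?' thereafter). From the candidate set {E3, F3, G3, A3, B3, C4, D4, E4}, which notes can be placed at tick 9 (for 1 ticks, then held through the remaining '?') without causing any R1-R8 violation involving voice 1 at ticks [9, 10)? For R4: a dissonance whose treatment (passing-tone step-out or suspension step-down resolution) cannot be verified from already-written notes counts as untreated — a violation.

E3: legal
F3: violates R4
G3: legal
A3: violates R4
B3: legal
C4: legal
D4: violates R4
E4: legal

{B3, C4, E3, E4, G3}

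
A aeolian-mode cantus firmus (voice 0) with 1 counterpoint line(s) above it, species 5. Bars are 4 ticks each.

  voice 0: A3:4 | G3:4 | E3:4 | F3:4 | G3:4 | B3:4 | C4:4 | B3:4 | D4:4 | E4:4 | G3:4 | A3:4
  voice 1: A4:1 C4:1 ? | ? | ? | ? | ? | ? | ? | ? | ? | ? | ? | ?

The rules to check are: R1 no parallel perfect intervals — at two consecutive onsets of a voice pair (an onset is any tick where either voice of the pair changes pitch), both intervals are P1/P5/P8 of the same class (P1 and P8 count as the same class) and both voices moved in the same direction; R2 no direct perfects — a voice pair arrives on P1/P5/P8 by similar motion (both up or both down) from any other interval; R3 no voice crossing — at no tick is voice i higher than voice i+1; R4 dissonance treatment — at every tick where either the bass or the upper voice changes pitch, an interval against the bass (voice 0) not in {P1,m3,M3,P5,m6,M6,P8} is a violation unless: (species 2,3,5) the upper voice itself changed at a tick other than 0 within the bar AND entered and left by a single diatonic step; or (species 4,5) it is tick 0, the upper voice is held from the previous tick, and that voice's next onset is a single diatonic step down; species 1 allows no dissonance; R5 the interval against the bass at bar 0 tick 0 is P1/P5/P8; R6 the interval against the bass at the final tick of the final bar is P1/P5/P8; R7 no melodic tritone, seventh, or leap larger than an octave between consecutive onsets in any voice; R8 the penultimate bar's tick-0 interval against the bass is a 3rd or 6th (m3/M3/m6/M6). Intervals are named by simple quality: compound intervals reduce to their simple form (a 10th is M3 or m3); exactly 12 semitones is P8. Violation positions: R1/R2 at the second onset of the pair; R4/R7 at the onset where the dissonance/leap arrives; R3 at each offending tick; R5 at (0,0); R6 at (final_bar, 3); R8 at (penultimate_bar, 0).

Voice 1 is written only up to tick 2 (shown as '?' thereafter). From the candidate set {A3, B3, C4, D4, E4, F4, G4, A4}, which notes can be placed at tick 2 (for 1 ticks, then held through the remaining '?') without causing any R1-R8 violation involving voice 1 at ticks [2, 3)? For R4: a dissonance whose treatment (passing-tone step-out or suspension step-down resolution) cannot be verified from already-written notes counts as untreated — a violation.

A3: legal
B3: violates R4
C4: legal
D4: violates R4
E4: legal
F4: legal
G4: violates R4
A4: legal

{A3, A4, C4, E4, F4}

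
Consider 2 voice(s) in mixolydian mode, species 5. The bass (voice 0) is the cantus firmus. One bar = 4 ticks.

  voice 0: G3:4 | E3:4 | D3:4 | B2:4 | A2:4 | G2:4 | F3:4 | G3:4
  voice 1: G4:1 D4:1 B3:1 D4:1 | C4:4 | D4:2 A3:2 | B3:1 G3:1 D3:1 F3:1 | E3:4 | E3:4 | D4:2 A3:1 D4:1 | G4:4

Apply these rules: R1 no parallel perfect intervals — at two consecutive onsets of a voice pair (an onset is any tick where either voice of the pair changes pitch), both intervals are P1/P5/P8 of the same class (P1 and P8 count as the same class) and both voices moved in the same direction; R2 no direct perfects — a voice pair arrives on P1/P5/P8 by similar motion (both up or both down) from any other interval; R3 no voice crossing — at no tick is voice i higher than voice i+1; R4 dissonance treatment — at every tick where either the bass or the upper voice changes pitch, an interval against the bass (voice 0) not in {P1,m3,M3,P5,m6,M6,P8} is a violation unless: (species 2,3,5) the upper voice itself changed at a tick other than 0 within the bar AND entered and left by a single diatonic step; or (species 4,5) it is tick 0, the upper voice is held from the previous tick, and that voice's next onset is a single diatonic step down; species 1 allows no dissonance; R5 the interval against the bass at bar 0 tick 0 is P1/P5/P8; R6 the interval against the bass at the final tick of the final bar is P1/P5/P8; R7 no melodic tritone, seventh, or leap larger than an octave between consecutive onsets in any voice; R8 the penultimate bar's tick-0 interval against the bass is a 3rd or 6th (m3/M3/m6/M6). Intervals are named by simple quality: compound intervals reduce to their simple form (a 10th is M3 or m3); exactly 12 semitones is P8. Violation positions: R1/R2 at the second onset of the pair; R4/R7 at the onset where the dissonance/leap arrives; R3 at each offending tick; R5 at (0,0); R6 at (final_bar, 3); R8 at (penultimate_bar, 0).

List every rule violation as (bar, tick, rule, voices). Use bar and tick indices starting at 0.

bar 0: v0=G3 v1=G4 downbeat P8
bar 1: v0=E3 v1=C4 downbeat m6
bar 2: v0=D3 v1=D4 downbeat P8
bar 3: v0=B2 v1=B3 downbeat P8
bar 4: v0=A2 v1=E3 downbeat P5
bar 5: v0=G2 v1=E3 downbeat M6
bar 6: v0=F3 v1=D4 downbeat M6
bar 7: v0=G3 v1=G4 downbeat P8
  -> R4 @ bar 3 tick 3 v(0, 1): B2/F3 TT untreated
  -> R2 @ bar 4 tick 0 v(0, 1): B2/F3 TT -> A2/E3 P5 similar
  -> R7 @ bar 6 tick 0 v(0,): G2->F3 leap 10st
  -> R7 @ bar 6 tick 0 v(1,): E3->D4 leap 10st
  -> R2 @ bar 7 tick 0 v(0, 1): F3/D4 M6 -> G3/G4 P8 similar

(3, 3, R4, (0, 1))
(4, 0, R2, (0, 1))
(6, 0, R7, (0,))
(6, 0, R7, (1,))
(7, 0, R2, (0, 1))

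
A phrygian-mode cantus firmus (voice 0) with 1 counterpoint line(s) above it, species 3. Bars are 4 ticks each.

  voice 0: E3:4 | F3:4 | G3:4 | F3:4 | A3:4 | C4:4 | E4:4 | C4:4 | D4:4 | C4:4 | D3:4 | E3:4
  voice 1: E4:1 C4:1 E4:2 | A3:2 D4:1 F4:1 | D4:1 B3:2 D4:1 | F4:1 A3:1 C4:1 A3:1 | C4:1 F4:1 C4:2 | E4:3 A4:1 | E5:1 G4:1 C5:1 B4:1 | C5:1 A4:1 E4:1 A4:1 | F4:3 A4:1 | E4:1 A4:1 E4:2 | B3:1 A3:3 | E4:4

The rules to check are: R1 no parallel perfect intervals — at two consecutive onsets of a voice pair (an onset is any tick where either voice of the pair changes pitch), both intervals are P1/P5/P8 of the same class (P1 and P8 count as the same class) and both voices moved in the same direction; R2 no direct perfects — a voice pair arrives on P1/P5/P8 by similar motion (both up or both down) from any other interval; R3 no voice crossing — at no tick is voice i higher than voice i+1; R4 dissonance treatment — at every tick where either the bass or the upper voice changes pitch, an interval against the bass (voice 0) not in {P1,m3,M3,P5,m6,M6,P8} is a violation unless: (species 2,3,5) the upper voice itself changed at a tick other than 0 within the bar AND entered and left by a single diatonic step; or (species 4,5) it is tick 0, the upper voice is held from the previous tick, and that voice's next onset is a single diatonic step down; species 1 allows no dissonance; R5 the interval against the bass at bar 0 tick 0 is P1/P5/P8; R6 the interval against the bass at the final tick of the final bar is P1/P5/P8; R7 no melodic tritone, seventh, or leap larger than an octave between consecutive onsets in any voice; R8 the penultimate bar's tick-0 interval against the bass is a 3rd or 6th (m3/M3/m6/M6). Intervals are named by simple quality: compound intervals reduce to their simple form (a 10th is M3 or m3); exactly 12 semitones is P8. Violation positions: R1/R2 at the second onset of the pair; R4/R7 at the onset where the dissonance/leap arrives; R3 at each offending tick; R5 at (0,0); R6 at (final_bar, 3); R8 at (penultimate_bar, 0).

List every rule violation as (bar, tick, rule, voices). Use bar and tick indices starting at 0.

bar 0: v0=E3 v1=E4 downbeat P8
bar 1: v0=F3 v1=A3 downbeat M3
bar 2: v0=G3 v1=D4 downbeat P5
bar 3: v0=F3 v1=F4 downbeat P8
bar 4: v0=A3 v1=C4 downbeat m3
bar 5: v0=C4 v1=E4 downbeat M3
bar 6: v0=E4 v1=E5 downbeat P8
bar 7: v0=C4 v1=C5 downbeat P8
bar 8: v0=D4 v1=F4 downbeat m3
bar 9: v0=C4 v1=E4 downbeat M3
bar 10: v0=D3 v1=B3 downbeat M6
bar 11: v0=E3 v1=E4 downbeat P8
  -> R2 @ bar 6 tick 0 v(0, 1): C4/A4 M6 -> E4/E5 P8 similar
  -> R7 @ bar 10 tick 0 v(0,): C4->D3 leap 10st
  -> R2 @ bar 11 tick 0 v(0, 1): D3/A3 P5 -> E3/E4 P8 similar

(6, 0, R2, (0, 1))
(10, 0, R7, (0,))
(11, 0, R2, (0, 1))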